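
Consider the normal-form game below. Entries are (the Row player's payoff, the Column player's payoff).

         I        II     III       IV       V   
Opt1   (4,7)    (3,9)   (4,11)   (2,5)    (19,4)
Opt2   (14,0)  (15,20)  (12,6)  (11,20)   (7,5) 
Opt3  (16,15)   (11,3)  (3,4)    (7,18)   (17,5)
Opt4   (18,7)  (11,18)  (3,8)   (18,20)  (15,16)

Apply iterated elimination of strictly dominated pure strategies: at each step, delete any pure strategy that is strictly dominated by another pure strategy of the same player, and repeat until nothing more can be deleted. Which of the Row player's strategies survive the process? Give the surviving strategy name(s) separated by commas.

Opt2, Opt4

Column V is eliminated: IV beats it against every remaining row (Opt1: 5>4, Opt2: 20>5, Opt3: 18>5, Opt4: 20>16).
The Row player's strategy Opt1 is strictly dominated by Opt2 (I: 14>4, II: 15>3, III: 12>4, IV: 11>2) and is removed.
The Column player's strategy I is strictly dominated by IV (Opt2: 20>0, Opt3: 18>15, Opt4: 20>7) and is removed.
The Row player's strategy Opt3 is strictly dominated by Opt2 (II: 15>11, III: 12>3, IV: 11>7) and is removed.
The Column player's strategy III is strictly dominated by II (Opt2: 20>6, Opt4: 18>8) and is removed.
Among the remaining strategies, none is strictly dominated by another pure strategy of the same player, so the elimination stops.
Surviving strategies — the Row player: {Opt2, Opt4}; the Column player: {II, IV}.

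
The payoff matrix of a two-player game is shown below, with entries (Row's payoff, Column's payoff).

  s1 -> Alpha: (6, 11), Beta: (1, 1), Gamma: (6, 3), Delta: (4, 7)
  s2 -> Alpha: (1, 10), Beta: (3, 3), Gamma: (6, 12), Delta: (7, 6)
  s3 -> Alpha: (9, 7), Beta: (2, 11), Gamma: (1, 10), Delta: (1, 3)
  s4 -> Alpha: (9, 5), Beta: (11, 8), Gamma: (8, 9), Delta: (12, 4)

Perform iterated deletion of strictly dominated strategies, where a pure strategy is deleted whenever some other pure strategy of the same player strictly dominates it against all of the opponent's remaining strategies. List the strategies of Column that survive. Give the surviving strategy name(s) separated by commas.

Row s1 is eliminated: s4 beats it against every remaining column (Alpha: 9>6, Beta: 11>1, Gamma: 8>6, Delta: 12>4).
For Row, s4 strictly dominates s2 on the remaining columns (Alpha: 9>1, Beta: 11>3, Gamma: 8>6, Delta: 12>7); eliminate s2.
Column Alpha is eliminated: Beta beats it against every remaining row (s3: 11>7, s4: 8>5).
Row's strategy s3 is strictly dominated by s4 (Beta: 11>2, Gamma: 8>1, Delta: 12>1) and is removed.
Column's strategy Beta is strictly dominated by Gamma (s4: 9>8) and is removed.
For Column, Gamma strictly dominates Delta on the remaining rows (s4: 9>4); eliminate Delta.
Among the remaining strategies, none is strictly dominated by another pure strategy of the same player, so the elimination stops.
Surviving strategies — Row: {s4}; Column: {Gamma}.

Gamma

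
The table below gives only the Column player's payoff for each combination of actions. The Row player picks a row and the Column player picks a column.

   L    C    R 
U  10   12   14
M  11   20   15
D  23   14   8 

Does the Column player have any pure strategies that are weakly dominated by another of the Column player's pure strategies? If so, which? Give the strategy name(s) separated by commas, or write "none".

none

L is not dominated — it holds its own against C at D (23>14); R at D (23>8).
C: no other strategy beats it everywhere (L at U (12>10); R at M (20>15)).
Nothing dominates R: L at U (14>10); C at U (14>12).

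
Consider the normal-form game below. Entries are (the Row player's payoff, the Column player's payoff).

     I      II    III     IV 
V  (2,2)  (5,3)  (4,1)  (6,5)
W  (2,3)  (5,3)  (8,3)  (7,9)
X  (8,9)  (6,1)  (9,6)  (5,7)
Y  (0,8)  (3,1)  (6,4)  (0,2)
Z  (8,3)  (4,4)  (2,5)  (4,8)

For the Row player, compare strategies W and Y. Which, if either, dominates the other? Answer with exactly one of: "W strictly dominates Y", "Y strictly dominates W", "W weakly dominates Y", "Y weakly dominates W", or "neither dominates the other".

W's payoffs vs Y's, by the Column player's action — I: 2>0, II: 5>3, III: 8>6, IV: 7>0.
Every comparison favours W, so W strictly dominates Y.

W strictly dominates Y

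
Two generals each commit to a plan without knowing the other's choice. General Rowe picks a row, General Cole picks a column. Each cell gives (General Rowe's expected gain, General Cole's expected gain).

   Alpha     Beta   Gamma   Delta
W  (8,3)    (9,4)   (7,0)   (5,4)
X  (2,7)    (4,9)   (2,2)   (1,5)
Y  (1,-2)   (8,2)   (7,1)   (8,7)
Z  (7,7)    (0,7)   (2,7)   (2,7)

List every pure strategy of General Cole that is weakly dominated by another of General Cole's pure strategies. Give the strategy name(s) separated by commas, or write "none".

Alpha, Gamma

Alpha is weakly dominated by Beta (W: 4>3, X: 9>7, Y: 2>-2, Z: 7=7).
Nothing dominates Beta: Alpha at W (4>3); Gamma at W (4>0); Delta at X (9>5).
Gamma: dominated, since Beta does at least as well everywhere (W: 4>0, X: 9>2, Y: 2>1, Z: 7=7).
Delta is not dominated — it holds its own against Alpha at W (4>3); Beta at Y (7>2); Gamma at W (4>0).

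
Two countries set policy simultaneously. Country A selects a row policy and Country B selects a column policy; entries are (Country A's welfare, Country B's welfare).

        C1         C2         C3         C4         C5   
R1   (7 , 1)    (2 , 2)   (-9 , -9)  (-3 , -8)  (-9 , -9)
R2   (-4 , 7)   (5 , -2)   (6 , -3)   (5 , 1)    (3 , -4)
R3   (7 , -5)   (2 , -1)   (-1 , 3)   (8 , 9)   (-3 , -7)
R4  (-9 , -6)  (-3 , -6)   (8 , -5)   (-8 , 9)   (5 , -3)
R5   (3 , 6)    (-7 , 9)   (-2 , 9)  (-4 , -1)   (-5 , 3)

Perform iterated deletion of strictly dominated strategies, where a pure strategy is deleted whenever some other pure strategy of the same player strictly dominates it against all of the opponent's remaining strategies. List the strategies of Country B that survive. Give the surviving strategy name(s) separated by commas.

Country A's strategy R5 is strictly dominated by R3 (C1: 7>3, C2: 2>-7, C3: -1>-2, C4: 8>-4, C5: -3>-5) and is removed.
Column C3 is eliminated: C4 beats it against every remaining row (R1: -8>-9, R2: 1>-3, R3: 9>3, R4: 9>-5).
Column C5 is eliminated: C4 beats it against every remaining row (R1: -8>-9, R2: 1>-4, R3: 9>-7, R4: 9>-3).
For Country A, R1 strictly dominates R4 on the remaining columns (C1: 7>-9, C2: 2>-3, C4: -3>-8); eliminate R4.
Among the remaining strategies, none is strictly dominated by another pure strategy of the same player, so the elimination stops.
Surviving strategies — Country A: {R1, R2, R3}; Country B: {C1, C2, C4}.

C1, C2, C4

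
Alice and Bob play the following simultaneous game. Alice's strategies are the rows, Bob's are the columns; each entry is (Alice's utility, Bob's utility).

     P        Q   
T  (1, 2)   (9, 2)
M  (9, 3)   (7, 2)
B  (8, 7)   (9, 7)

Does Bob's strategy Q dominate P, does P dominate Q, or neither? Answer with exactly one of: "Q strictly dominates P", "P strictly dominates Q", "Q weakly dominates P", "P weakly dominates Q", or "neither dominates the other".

Q's payoffs vs P's, by Alice's action — T: 2=2, M: 2<3, B: 7=7.
P is at least as good everywhere and strictly better somewhere (tied at T, B), so P weakly dominates Q.

P weakly dominates Q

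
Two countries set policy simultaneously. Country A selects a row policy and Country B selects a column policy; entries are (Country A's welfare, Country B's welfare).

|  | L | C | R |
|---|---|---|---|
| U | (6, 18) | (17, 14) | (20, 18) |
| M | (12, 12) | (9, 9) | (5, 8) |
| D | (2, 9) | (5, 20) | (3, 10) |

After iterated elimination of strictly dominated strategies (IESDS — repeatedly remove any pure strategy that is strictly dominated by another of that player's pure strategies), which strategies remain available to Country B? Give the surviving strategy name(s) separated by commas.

Country A's strategy D is strictly dominated by U (L: 6>2, C: 17>5, R: 20>3) and is removed.
Country B's strategy C is strictly dominated by L (U: 18>14, M: 12>9) and is removed.
Among the remaining strategies, none is strictly dominated by another pure strategy of the same player, so the elimination stops.
Surviving strategies — Country A: {U, M}; Country B: {L, R}.

L, R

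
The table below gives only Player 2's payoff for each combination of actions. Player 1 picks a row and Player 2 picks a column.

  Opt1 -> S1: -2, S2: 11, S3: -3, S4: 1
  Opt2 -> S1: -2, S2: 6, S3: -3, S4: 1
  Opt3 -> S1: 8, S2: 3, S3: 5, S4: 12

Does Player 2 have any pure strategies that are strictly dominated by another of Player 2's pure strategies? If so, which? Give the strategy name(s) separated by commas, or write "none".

S1 is strictly dominated by S4 (Opt1: 1>-2, Opt2: 1>-2, Opt3: 12>8).
S2 is not dominated — it holds its own against S1 at Opt1 (11>-2); S3 at Opt1 (11>-3); S4 at Opt1 (11>1).
S3: dominated, since S1 does at least as well everywhere (Opt1: -2>-3, Opt2: -2>-3, Opt3: 8>5).
Nothing dominates S4: S1 at Opt1 (1>-2); S2 at Opt3 (12>3); S3 at Opt1 (1>-3).

S1, S3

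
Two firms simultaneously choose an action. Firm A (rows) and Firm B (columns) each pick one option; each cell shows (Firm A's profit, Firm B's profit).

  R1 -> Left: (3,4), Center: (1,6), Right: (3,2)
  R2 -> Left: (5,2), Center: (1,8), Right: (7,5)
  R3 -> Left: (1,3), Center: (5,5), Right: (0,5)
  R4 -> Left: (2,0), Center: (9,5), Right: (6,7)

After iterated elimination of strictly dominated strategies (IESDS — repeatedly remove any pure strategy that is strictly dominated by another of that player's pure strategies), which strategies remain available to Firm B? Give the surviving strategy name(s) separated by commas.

Center, Right

Row R3 is eliminated: R4 beats it against every remaining column (Left: 2>1, Center: 9>5, Right: 6>0).
For Firm B, Center strictly dominates Left on the remaining rows (R1: 6>4, R2: 8>2, R4: 5>0); eliminate Left.
Firm A's strategy R1 is strictly dominated by R4 (Center: 9>1, Right: 6>3) and is removed.
Among the remaining strategies, none is strictly dominated by another pure strategy of the same player, so the elimination stops.
Surviving strategies — Firm A: {R2, R4}; Firm B: {Center, Right}.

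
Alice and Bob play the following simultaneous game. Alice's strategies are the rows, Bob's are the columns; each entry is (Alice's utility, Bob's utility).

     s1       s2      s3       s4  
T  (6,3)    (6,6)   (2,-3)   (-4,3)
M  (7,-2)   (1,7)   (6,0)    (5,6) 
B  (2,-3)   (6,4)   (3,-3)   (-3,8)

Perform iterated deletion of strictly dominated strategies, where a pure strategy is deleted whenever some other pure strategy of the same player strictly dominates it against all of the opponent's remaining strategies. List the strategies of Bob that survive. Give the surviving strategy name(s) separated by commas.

For Bob, s2 strictly dominates s1 on the remaining rows (T: 6>3, M: 7>-2, B: 4>-3); eliminate s1.
Column s3 is eliminated: s2 beats it against every remaining row (T: 6>-3, M: 7>0, B: 4>-3).
Among the remaining strategies, none is strictly dominated by another pure strategy of the same player, so the elimination stops.
Surviving strategies — Alice: {T, M, B}; Bob: {s2, s4}.

s2, s4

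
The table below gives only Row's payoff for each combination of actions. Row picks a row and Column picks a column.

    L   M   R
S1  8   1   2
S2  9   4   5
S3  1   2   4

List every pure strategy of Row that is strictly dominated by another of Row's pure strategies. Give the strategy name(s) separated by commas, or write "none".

S1 is strictly dominated by S2 (L: 9>8, M: 4>1, R: 5>2).
S2: no other strategy beats it everywhere (S1 at L (9>8); S3 at L (9>1)).
S3: dominated, since S2 does at least as well everywhere (L: 9>1, M: 4>2, R: 5>4).

S1, S3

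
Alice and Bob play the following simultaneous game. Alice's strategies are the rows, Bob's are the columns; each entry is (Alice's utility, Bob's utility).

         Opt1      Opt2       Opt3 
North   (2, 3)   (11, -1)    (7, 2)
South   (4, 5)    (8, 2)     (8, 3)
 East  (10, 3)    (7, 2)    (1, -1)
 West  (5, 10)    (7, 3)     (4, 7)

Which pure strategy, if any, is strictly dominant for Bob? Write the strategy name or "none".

Opt1

Opt1 vs Opt2: North: 3>-1, South: 5>2, East: 3>2, West: 10>3.
Opt1 vs Opt3: North: 3>2, South: 5>3, East: 3>-1, West: 10>7.
Opt1 strictly beats every other strategy against every opponent action, so it is strictly dominant.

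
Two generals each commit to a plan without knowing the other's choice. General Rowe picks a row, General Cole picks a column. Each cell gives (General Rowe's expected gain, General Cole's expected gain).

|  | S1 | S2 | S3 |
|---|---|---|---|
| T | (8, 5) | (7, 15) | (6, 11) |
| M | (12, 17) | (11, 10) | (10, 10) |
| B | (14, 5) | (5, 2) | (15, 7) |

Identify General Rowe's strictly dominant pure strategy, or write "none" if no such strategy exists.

none

T fails to dominate M at S1 (8<12).
M fails to dominate B at S1 (12<14).
B fails to dominate T at S2 (5<7).
No single strategy dominates all the others.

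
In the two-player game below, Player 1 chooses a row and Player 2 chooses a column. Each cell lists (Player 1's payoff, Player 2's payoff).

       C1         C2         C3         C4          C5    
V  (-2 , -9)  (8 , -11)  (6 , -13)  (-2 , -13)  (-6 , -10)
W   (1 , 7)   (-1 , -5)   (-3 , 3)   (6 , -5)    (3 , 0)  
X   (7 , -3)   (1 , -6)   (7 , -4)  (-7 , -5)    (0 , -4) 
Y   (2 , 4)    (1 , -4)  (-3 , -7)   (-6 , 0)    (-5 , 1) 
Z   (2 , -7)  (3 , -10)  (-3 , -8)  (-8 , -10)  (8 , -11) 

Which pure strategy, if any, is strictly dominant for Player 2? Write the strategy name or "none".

C1

C1 vs C2: V: -9>-11, W: 7>-5, X: -3>-6, Y: 4>-4, Z: -7>-10.
C1 vs C3: V: -9>-13, W: 7>3, X: -3>-4, Y: 4>-7, Z: -7>-8.
C1 vs C4: V: -9>-13, W: 7>-5, X: -3>-5, Y: 4>0, Z: -7>-10.
C1 vs C5: V: -9>-10, W: 7>0, X: -3>-4, Y: 4>1, Z: -7>-11.
C1 strictly beats every other strategy against every opponent action, so it is strictly dominant.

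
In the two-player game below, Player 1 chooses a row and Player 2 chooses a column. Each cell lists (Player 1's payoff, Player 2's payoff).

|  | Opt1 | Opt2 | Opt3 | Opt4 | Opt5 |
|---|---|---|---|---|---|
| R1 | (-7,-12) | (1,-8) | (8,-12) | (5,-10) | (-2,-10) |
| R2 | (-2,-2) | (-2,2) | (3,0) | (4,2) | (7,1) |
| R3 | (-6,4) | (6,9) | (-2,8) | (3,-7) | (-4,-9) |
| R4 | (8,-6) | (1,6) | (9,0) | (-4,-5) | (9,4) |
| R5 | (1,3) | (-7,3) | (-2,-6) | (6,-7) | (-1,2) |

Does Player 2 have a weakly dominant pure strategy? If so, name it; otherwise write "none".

Opt2 vs Opt1: R1: -8>-12, R2: 2>-2, R3: 9>4, R4: 6>-6, R5: 3=3.
Opt2 vs Opt3: R1: -8>-12, R2: 2>0, R3: 9>8, R4: 6>0, R5: 3>-6.
Opt2 vs Opt4: R1: -8>-10, R2: 2=2, R3: 9>-7, R4: 6>-5, R5: 3>-7.
Opt2 vs Opt5: R1: -8>-10, R2: 2>1, R3: 9>-9, R4: 6>4, R5: 3>2.
Opt2 is at least as good as every other strategy against every opponent action, so it is weakly dominant.

Opt2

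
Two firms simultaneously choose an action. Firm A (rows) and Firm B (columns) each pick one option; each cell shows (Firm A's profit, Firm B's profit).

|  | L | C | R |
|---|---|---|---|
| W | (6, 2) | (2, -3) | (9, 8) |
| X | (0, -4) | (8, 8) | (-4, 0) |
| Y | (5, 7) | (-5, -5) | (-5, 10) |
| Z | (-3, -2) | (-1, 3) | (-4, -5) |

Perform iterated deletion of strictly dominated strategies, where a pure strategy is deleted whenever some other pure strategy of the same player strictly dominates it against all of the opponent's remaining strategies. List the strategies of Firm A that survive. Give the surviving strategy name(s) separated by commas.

Row Y is eliminated: W beats it against every remaining column (L: 6>5, C: 2>-5, R: 9>-5).
Firm A's strategy Z is strictly dominated by W (L: 6>-3, C: 2>-1, R: 9>-4) and is removed.
Firm B's strategy L is strictly dominated by R (W: 8>2, X: 0>-4) and is removed.
Among the remaining strategies, none is strictly dominated by another pure strategy of the same player, so the elimination stops.
Surviving strategies — Firm A: {W, X}; Firm B: {C, R}.

W, X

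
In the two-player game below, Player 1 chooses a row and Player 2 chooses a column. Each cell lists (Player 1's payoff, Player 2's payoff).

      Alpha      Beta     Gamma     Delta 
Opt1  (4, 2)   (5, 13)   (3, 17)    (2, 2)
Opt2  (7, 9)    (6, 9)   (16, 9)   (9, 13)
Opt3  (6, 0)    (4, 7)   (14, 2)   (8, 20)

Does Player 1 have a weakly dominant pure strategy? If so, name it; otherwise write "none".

Opt2 vs Opt1: Alpha: 7>4, Beta: 6>5, Gamma: 16>3, Delta: 9>2.
Opt2 vs Opt3: Alpha: 7>6, Beta: 6>4, Gamma: 16>14, Delta: 9>8.
Opt2 is at least as good as every other strategy against every opponent action, so it is weakly dominant.

Opt2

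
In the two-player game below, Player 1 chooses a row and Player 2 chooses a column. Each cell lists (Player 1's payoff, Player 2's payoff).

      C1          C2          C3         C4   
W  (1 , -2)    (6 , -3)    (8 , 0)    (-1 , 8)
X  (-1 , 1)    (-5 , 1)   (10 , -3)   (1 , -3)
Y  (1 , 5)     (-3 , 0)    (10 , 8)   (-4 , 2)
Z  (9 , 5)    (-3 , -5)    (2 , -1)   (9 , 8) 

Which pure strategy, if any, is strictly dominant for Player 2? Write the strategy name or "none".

none

C1 fails to dominate C2 at X (1=1).
C2 fails to dominate C1 at W (-3<-2).
C3 fails to dominate C1 at X (-3<1).
C4 fails to dominate C1 at X (-3<1).
No single strategy dominates all the others.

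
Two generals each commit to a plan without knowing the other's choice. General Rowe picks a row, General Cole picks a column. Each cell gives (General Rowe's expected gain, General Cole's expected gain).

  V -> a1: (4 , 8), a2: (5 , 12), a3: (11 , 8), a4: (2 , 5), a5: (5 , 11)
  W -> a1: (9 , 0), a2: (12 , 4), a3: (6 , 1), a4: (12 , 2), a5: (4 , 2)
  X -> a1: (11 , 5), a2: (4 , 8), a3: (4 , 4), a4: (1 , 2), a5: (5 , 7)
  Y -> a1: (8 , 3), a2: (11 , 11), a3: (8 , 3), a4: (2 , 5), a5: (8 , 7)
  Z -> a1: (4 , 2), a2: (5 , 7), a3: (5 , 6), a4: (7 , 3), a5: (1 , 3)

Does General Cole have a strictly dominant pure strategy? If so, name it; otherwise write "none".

a2

a2 vs a1: V: 12>8, W: 4>0, X: 8>5, Y: 11>3, Z: 7>2.
a2 vs a3: V: 12>8, W: 4>1, X: 8>4, Y: 11>3, Z: 7>6.
a2 vs a4: V: 12>5, W: 4>2, X: 8>2, Y: 11>5, Z: 7>3.
a2 vs a5: V: 12>11, W: 4>2, X: 8>7, Y: 11>7, Z: 7>3.
a2 strictly beats every other strategy against every opponent action, so it is strictly dominant.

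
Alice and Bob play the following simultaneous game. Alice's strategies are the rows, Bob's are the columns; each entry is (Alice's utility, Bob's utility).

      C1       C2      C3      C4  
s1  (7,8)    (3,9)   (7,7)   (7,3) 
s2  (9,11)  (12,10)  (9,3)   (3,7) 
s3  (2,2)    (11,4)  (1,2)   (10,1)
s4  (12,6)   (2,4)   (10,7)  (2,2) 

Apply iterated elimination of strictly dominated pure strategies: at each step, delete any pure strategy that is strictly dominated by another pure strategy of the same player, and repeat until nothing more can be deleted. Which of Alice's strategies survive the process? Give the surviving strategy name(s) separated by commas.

s4

For Bob, C1 strictly dominates C4 on the remaining rows (s1: 8>3, s2: 11>7, s3: 2>1, s4: 6>2); eliminate C4.
For Alice, s2 strictly dominates s1 on the remaining columns (C1: 9>7, C2: 12>3, C3: 9>7); eliminate s1.
Row s3 is eliminated: s2 beats it against every remaining column (C1: 9>2, C2: 12>11, C3: 9>1).
For Bob, C1 strictly dominates C2 on the remaining rows (s2: 11>10, s4: 6>4); eliminate C2.
Alice's strategy s2 is strictly dominated by s4 (C1: 12>9, C3: 10>9) and is removed.
Column C1 is eliminated: C3 beats it against every remaining row (s4: 7>6).
Among the remaining strategies, none is strictly dominated by another pure strategy of the same player, so the elimination stops.
Surviving strategies — Alice: {s4}; Bob: {C3}.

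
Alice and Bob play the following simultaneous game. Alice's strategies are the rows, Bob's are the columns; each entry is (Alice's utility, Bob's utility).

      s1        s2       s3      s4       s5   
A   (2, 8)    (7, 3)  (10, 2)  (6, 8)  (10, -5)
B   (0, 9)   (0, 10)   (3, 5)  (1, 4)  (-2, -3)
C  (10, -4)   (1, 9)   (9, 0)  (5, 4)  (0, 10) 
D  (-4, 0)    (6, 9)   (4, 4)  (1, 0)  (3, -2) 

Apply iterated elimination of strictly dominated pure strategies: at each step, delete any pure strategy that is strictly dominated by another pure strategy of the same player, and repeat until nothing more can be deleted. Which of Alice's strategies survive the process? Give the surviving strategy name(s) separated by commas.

A, C

Row B is eliminated: A beats it against every remaining column (s1: 2>0, s2: 7>0, s3: 10>3, s4: 6>1, s5: 10>-2).
For Alice, A strictly dominates D on the remaining columns (s1: 2>-4, s2: 7>6, s3: 10>4, s4: 6>1, s5: 10>3); eliminate D.
Column s3 is eliminated: s2 beats it against every remaining row (A: 3>2, C: 9>0).
Among the remaining strategies, none is strictly dominated by another pure strategy of the same player, so the elimination stops.
Surviving strategies — Alice: {A, C}; Bob: {s1, s2, s4, s5}.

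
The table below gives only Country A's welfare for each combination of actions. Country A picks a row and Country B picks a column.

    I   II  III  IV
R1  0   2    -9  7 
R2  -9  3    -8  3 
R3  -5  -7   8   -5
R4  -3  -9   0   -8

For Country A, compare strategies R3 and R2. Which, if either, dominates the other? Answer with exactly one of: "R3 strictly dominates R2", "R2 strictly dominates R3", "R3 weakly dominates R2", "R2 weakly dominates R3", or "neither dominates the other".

Compare R3 to R2 across each choice by Country B: I: -5>-9, II: -7<3, III: 8>-8, IV: -5<3.
R3 does better at I, III but worse at II, IV; neither strategy dominates the other.

neither dominates the other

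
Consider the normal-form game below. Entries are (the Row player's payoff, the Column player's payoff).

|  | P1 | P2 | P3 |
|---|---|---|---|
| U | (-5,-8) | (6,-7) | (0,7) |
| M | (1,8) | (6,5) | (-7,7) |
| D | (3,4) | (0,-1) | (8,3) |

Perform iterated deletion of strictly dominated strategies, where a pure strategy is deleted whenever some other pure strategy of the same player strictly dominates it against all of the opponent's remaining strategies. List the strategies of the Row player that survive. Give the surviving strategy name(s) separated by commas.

Column P2 is eliminated: P3 beats it against every remaining row (U: 7>-7, M: 7>5, D: 3>-1).
Row U is eliminated: D beats it against every remaining column (P1: 3>-5, P3: 8>0).
Row M is eliminated: D beats it against every remaining column (P1: 3>1, P3: 8>-7).
The Column player's strategy P3 is strictly dominated by P1 (D: 4>3) and is removed.
Among the remaining strategies, none is strictly dominated by another pure strategy of the same player, so the elimination stops.
Surviving strategies — the Row player: {D}; the Column player: {P1}.

D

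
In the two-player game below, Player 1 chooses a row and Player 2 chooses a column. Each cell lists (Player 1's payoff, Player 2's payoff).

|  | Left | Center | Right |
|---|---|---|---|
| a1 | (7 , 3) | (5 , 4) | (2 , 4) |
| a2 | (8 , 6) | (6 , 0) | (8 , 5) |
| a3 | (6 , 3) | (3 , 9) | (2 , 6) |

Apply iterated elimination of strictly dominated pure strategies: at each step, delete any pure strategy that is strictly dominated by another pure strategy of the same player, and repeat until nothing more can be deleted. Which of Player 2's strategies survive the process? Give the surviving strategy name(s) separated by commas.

For Player 1, a2 strictly dominates a1 on the remaining columns (Left: 8>7, Center: 6>5, Right: 8>2); eliminate a1.
Player 1's strategy a3 is strictly dominated by a2 (Left: 8>6, Center: 6>3, Right: 8>2) and is removed.
Player 2's strategy Center is strictly dominated by Left (a2: 6>0) and is removed.
For Player 2, Left strictly dominates Right on the remaining rows (a2: 6>5); eliminate Right.
Among the remaining strategies, none is strictly dominated by another pure strategy of the same player, so the elimination stops.
Surviving strategies — Player 1: {a2}; Player 2: {Left}.

Left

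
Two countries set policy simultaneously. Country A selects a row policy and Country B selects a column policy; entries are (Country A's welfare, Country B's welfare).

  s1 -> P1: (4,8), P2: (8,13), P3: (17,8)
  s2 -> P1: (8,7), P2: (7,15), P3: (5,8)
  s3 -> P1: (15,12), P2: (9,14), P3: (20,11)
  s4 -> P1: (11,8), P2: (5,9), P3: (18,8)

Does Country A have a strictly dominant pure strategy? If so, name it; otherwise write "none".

s3

s3 vs s1: P1: 15>4, P2: 9>8, P3: 20>17.
s3 vs s2: P1: 15>8, P2: 9>7, P3: 20>5.
s3 vs s4: P1: 15>11, P2: 9>5, P3: 20>18.
s3 strictly beats every other strategy against every opponent action, so it is strictly dominant.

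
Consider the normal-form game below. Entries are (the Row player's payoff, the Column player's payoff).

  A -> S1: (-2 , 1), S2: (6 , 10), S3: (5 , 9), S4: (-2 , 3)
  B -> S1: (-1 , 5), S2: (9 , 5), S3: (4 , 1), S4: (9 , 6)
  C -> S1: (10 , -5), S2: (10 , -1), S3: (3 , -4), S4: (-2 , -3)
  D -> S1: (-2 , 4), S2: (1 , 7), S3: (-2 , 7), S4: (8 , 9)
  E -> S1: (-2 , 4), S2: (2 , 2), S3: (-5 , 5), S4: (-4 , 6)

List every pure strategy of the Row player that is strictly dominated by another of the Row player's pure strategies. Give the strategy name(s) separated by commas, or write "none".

D, E

A is not dominated — it holds its own against B at S3 (5>4); C at S3 (5>3); D at S1 (-2=-2); E at S1 (-2=-2).
Nothing dominates B: A at S1 (-1>-2); C at S3 (4>3); D at S1 (-1>-2); E at S1 (-1>-2).
C is not dominated — it holds its own against A at S1 (10>-2); B at S1 (10>-1); D at S1 (10>-2); E at S1 (10>-2).
D is strictly dominated by B (S1: -1>-2, S2: 9>1, S3: 4>-2, S4: 9>8).
E: dominated, since B does at least as well everywhere (S1: -1>-2, S2: 9>2, S3: 4>-5, S4: 9>-4).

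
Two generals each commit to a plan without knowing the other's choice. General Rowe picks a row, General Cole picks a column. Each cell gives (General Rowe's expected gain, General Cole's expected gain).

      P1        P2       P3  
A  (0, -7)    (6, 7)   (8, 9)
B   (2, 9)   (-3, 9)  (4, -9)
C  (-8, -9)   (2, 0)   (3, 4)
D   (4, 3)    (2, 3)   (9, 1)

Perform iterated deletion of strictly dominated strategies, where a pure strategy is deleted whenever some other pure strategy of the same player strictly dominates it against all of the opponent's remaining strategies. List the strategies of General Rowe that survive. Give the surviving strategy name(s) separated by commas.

A, D

Row B is eliminated: D beats it against every remaining column (P1: 4>2, P2: 2>-3, P3: 9>4).
General Rowe's strategy C is strictly dominated by A (P1: 0>-8, P2: 6>2, P3: 8>3) and is removed.
Among the remaining strategies, none is strictly dominated by another pure strategy of the same player, so the elimination stops.
Surviving strategies — General Rowe: {A, D}; General Cole: {P1, P2, P3}.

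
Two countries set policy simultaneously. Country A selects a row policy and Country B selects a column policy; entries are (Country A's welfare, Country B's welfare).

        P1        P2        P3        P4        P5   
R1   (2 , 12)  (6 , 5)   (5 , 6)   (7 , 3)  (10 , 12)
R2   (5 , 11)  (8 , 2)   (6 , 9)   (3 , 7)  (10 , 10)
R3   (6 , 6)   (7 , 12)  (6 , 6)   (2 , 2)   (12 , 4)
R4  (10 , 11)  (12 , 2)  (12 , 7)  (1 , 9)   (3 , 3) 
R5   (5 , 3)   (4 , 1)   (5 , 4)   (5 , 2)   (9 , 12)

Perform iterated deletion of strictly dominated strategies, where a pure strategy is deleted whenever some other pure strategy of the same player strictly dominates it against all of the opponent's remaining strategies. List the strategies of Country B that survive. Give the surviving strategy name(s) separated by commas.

Country B's strategy P4 is strictly dominated by P1 (R1: 12>3, R2: 11>7, R3: 6>2, R4: 11>9, R5: 3>2) and is removed.
For Country A, R3 strictly dominates R1 on the remaining columns (P1: 6>2, P2: 7>6, P3: 6>5, P5: 12>10); eliminate R1.
Row R5 is eliminated: R3 beats it against every remaining column (P1: 6>5, P2: 7>4, P3: 6>5, P5: 12>9).
Country B's strategy P5 is strictly dominated by P1 (R2: 11>10, R3: 6>4, R4: 11>3) and is removed.
Country A's strategy R2 is strictly dominated by R4 (P1: 10>5, P2: 12>8, P3: 12>6) and is removed.
Country A's strategy R3 is strictly dominated by R4 (P1: 10>6, P2: 12>7, P3: 12>6) and is removed.
For Country B, P1 strictly dominates P2 on the remaining rows (R4: 11>2); eliminate P2.
Country B's strategy P3 is strictly dominated by P1 (R4: 11>7) and is removed.
Among the remaining strategies, none is strictly dominated by another pure strategy of the same player, so the elimination stops.
Surviving strategies — Country A: {R4}; Country B: {P1}.

P1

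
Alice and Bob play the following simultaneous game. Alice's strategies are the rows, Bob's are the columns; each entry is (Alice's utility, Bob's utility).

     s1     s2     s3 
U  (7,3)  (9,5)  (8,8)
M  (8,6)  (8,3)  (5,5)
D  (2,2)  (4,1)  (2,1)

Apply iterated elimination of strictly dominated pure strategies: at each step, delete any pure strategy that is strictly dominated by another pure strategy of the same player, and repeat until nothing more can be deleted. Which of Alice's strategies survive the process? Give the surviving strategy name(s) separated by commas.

U, M

Alice's strategy D is strictly dominated by U (s1: 7>2, s2: 9>4, s3: 8>2) and is removed.
Column s2 is eliminated: s3 beats it against every remaining row (U: 8>5, M: 5>3).
Among the remaining strategies, none is strictly dominated by another pure strategy of the same player, so the elimination stops.
Surviving strategies — Alice: {U, M}; Bob: {s1, s3}.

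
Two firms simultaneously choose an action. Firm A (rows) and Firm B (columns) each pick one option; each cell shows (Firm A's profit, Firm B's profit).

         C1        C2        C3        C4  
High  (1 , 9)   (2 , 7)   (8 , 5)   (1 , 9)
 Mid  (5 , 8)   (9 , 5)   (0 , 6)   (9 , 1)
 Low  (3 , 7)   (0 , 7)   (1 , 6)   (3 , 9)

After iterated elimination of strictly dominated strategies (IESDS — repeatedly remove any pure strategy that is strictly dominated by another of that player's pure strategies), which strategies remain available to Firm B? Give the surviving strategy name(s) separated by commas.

Firm B's strategy C3 is strictly dominated by C1 (High: 9>5, Mid: 8>6, Low: 7>6) and is removed.
Firm A's strategy High is strictly dominated by Mid (C1: 5>1, C2: 9>2, C4: 9>1) and is removed.
Row Low is eliminated: Mid beats it against every remaining column (C1: 5>3, C2: 9>0, C4: 9>3).
Column C2 is eliminated: C1 beats it against every remaining row (Mid: 8>5).
Firm B's strategy C4 is strictly dominated by C1 (Mid: 8>1) and is removed.
Among the remaining strategies, none is strictly dominated by another pure strategy of the same player, so the elimination stops.
Surviving strategies — Firm A: {Mid}; Firm B: {C1}.

C1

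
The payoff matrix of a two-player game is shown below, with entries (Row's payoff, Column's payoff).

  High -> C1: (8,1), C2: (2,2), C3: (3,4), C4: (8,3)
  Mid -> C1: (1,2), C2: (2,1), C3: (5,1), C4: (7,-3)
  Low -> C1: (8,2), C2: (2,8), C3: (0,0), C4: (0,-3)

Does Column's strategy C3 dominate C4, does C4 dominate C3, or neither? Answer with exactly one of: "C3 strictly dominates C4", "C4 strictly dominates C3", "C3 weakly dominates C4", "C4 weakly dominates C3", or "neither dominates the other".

Compare C3 to C4 across every action of Row: High: 4>3, Mid: 1>-3, Low: 0>-3.
C3 gives a strictly higher payoff against every action of Row, so C3 strictly dominates C4.

C3 strictly dominates C4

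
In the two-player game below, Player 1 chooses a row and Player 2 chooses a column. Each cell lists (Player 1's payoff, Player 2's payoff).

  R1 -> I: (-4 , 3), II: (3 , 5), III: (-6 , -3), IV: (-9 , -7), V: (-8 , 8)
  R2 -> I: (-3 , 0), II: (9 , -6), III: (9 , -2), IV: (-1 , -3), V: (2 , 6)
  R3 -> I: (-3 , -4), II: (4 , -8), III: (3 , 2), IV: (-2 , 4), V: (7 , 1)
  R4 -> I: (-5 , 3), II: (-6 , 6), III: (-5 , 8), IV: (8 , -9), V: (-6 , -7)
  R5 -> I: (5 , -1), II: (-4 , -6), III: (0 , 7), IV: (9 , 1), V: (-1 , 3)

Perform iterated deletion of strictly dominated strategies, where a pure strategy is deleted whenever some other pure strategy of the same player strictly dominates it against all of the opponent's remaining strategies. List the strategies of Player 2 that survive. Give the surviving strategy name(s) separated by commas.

III, IV, V

For Player 1, R2 strictly dominates R1 on the remaining columns (I: -3>-4, II: 9>3, III: 9>-6, IV: -1>-9, V: 2>-8); eliminate R1.
Row R4 is eliminated: R5 beats it against every remaining column (I: 5>-5, II: -4>-6, III: 0>-5, IV: 9>8, V: -1>-6).
Column I is eliminated: V beats it against every remaining row (R2: 6>0, R3: 1>-4, R5: 3>-1).
Column II is eliminated: III beats it against every remaining row (R2: -2>-6, R3: 2>-8, R5: 7>-6).
Among the remaining strategies, none is strictly dominated by another pure strategy of the same player, so the elimination stops.
Surviving strategies — Player 1: {R2, R3, R5}; Player 2: {III, IV, V}.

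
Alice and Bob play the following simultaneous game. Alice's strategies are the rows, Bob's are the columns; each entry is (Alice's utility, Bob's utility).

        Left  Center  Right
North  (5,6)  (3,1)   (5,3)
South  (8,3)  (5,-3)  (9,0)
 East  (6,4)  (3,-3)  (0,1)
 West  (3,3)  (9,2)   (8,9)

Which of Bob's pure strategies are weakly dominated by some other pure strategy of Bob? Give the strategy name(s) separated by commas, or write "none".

Center

Left is not dominated — it holds its own against Center at North (6>1); Right at North (6>3).
Center is weakly dominated by Left (North: 6>1, South: 3>-3, East: 4>-3, West: 3>2).
Right is not dominated — it holds its own against Left at West (9>3); Center at North (3>1).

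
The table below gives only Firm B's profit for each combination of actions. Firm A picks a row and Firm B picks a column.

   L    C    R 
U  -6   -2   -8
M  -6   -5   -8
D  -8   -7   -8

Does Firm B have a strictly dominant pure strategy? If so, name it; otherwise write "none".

C

C vs L: U: -2>-6, M: -5>-6, D: -7>-8.
C vs R: U: -2>-8, M: -5>-8, D: -7>-8.
C strictly beats every other strategy against every opponent action, so it is strictly dominant.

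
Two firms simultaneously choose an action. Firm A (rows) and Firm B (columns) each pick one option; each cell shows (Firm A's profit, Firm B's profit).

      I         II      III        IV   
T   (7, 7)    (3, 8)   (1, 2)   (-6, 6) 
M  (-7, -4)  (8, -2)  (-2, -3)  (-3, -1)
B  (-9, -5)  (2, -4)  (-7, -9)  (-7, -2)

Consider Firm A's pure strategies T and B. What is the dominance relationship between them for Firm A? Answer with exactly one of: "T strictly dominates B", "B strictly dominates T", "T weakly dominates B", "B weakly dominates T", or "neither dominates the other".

T's payoffs vs B's, by Firm B's action — I: 7>-9, II: 3>2, III: 1>-7, IV: -6>-7.
Every comparison favours T, so T strictly dominates B.

T strictly dominates B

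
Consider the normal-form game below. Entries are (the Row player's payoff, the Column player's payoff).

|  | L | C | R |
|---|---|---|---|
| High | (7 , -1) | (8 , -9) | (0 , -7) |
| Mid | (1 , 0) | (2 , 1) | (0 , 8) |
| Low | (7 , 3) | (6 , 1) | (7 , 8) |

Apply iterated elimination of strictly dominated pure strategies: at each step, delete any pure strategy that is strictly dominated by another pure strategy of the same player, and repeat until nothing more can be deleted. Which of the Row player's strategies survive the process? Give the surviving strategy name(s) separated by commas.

High, Low

For the Row player, Low strictly dominates Mid on the remaining columns (L: 7>1, C: 6>2, R: 7>0); eliminate Mid.
The Column player's strategy C is strictly dominated by L (High: -1>-9, Low: 3>1) and is removed.
Among the remaining strategies, none is strictly dominated by another pure strategy of the same player, so the elimination stops.
Surviving strategies — the Row player: {High, Low}; the Column player: {L, R}.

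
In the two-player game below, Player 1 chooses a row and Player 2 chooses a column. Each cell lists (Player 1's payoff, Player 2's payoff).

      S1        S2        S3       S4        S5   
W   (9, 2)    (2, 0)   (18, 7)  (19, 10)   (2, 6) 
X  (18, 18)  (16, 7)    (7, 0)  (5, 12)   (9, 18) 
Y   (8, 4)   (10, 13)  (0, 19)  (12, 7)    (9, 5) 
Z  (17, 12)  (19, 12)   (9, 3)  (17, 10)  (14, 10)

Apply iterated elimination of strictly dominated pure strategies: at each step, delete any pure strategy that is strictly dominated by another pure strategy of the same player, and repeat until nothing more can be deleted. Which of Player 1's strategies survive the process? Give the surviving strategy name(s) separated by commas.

Row Y is eliminated: Z beats it against every remaining column (S1: 17>8, S2: 19>10, S3: 9>0, S4: 17>12, S5: 14>9).
Player 2's strategy S3 is strictly dominated by S4 (W: 10>7, X: 12>0, Z: 10>3) and is removed.
Among the remaining strategies, none is strictly dominated by another pure strategy of the same player, so the elimination stops.
Surviving strategies — Player 1: {W, X, Z}; Player 2: {S1, S2, S4, S5}.

W, X, Z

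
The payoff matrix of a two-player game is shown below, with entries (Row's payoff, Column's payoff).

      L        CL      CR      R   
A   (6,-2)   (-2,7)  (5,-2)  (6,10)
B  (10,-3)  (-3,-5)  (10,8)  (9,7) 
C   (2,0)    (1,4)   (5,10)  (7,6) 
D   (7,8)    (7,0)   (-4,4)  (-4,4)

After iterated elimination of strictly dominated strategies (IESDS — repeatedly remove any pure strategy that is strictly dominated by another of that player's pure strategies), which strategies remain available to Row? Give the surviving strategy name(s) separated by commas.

B

Column's strategy CL is strictly dominated by R (A: 10>7, B: 7>-5, C: 6>4, D: 4>0) and is removed.
For Row, B strictly dominates A on the remaining columns (L: 10>6, CR: 10>5, R: 9>6); eliminate A.
For Row, B strictly dominates C on the remaining columns (L: 10>2, CR: 10>5, R: 9>7); eliminate C.
For Row, B strictly dominates D on the remaining columns (L: 10>7, CR: 10>-4, R: 9>-4); eliminate D.
For Column, CR strictly dominates L on the remaining rows (B: 8>-3); eliminate L.
For Column, CR strictly dominates R on the remaining rows (B: 8>7); eliminate R.
Among the remaining strategies, none is strictly dominated by another pure strategy of the same player, so the elimination stops.
Surviving strategies — Row: {B}; Column: {CR}.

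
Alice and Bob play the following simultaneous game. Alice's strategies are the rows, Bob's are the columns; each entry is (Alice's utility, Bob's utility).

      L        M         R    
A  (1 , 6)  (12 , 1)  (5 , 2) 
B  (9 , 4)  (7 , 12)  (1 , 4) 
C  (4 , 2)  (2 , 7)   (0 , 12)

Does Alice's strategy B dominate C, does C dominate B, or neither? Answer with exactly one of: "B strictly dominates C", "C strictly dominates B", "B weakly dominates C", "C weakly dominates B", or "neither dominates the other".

B strictly dominates C

B's payoffs vs C's, by Bob's action — L: 9>4, M: 7>2, R: 1>0.
B gives a strictly higher payoff against every action of Bob, so B strictly dominates C.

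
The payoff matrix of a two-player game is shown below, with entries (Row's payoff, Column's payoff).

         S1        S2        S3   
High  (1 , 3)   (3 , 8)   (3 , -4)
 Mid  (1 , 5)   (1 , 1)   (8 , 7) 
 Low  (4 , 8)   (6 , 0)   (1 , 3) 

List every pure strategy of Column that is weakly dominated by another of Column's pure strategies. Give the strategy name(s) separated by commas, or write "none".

S1 is not dominated — it holds its own against S2 at Mid (5>1); S3 at High (3>-4).
Nothing dominates S2: S1 at High (8>3); S3 at High (8>-4).
Nothing dominates S3: S1 at Mid (7>5); S2 at Mid (7>1).

none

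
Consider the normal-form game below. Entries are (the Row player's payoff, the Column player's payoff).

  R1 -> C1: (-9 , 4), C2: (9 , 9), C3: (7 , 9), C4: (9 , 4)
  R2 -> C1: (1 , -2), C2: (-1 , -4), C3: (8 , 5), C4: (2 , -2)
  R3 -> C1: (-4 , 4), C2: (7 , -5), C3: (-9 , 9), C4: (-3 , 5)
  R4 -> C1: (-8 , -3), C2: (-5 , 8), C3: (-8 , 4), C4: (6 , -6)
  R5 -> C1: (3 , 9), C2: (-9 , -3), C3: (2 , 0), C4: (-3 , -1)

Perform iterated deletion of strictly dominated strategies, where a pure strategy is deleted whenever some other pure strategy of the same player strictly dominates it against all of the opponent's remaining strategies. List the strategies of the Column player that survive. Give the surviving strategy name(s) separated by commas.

C1, C2, C3

Column C4 is eliminated: C3 beats it against every remaining row (R1: 9>4, R2: 5>-2, R3: 9>5, R4: 4>-6, R5: 0>-1).
The Row player's strategy R4 is strictly dominated by R2 (C1: 1>-8, C2: -1>-5, C3: 8>-8) and is removed.
Among the remaining strategies, none is strictly dominated by another pure strategy of the same player, so the elimination stops.
Surviving strategies — the Row player: {R1, R2, R3, R5}; the Column player: {C1, C2, C3}.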